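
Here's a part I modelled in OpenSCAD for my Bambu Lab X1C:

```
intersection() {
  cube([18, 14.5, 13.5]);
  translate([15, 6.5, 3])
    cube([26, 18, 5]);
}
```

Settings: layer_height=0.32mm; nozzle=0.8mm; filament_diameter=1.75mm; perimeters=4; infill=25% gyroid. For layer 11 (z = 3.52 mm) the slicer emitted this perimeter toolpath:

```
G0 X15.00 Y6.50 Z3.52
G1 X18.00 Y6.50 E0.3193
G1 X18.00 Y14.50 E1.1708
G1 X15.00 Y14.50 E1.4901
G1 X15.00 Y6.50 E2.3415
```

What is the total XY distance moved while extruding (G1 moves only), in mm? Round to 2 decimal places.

Sum the Euclidean lengths of each G1 segment: total = 22.00 mm.

22.00 mm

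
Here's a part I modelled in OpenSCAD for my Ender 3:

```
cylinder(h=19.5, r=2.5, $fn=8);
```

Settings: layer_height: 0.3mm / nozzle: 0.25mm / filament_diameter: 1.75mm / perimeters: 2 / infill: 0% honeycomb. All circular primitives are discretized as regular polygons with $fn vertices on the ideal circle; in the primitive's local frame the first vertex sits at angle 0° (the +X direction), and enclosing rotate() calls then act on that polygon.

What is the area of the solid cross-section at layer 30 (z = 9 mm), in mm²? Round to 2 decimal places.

At z = 9 mm: the r=2.5 cylinder contributes a regular 8-gon of circumradius 2.5 (area = (8/2)·2.500²·sin(360°/8) = 17.68 mm²). Overall, the cross-section is a single solid region. Net area = 17.68 mm².

17.68 mm²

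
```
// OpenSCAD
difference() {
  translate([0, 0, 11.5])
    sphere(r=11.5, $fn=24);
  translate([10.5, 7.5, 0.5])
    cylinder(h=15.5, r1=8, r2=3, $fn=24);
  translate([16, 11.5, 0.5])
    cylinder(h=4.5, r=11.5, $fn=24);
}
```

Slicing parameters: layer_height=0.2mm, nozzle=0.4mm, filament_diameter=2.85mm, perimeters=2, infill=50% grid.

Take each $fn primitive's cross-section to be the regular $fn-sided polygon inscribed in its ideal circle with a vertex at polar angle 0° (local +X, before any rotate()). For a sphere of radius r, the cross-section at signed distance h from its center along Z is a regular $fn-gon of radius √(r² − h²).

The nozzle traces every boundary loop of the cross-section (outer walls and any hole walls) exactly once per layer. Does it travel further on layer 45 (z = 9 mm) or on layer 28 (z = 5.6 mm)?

Layer 45 (z = 9): the sphere: section is a regular 24-gon, circumradius = √(r²−h²) = √(11.5²−2.5²) = 11.225 (perimeter = 2·24·11.225·sin(180°/24) = 70.33 mm); the cone at (10.5, 7.5) contributes a regular 24-gon of circumradius 5.258 (interpolated between r1=8 and r2=3 at t=0.548) (perimeter = 2·24·5.258·sin(180°/24) = 32.94 mm); the cylinder at (16, 11.5) does not reach this height (z outside [0.5, 5]); After the difference (first − rest): starting from the r=11.5 sphere, the cone at (10.5, 7.5) partially overlaps it — only the 21.85 mm² overlap (of its 85.87 mm²) is removed, clipping the outline — boundary = 71.94 mm. So its perimeter = 71.94 mm. Layer 28 (z = 5.6): the r=11.5 sphere slices to a regular 24-gon of circumradius 9.871 (√(r²−h²) with h=5.9 from center) (perimeter = 2·24·9.871·sin(180°/24) = 61.85 mm); the cone at (10.5, 7.5) contributes a regular 24-gon of circumradius 6.355 (interpolated between r1=8 and r2=3 at t=0.329) (perimeter = 2·24·6.355·sin(180°/24) = 39.81 mm); the cylinder at (16, 11.5) is absent (z outside [0.5, 5]); Subtracting the remaining from the first: starting from the r=11.5 sphere, the cone at (10.5, 7.5) partially overlaps it — only the 20.65 mm² overlap (of its 125.43 mm²) is removed, clipping the outline — boundary = 62.60 mm. So its perimeter = 62.60 mm. Layer 45 is larger (71.94 vs 62.60 mm).

layer 45 (z = 9 mm)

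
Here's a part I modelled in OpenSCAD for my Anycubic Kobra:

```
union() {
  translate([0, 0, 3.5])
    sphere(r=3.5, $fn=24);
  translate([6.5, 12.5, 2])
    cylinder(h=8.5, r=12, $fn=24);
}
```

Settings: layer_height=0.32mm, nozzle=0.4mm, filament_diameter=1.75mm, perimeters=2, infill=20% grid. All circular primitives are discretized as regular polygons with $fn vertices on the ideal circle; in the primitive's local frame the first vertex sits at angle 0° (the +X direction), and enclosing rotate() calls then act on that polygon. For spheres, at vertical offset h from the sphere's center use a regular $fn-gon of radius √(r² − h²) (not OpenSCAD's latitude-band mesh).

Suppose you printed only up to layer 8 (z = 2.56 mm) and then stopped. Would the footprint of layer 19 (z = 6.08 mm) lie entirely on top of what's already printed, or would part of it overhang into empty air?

Compare the two slices. At z = 2.56: the r=3.5 sphere slices to a regular 24-gon of circumradius 3.371 (√(r²−h²) with h=0.94 from center) (area = (24/2)·3.371²·sin(360°/24) = 35.30 mm²); the cylinder at (6.5, 12.5): section is a regular 24-gon, circumradius r=12 (area = (24/2)·12.000²·sin(360°/24) = 447.24 mm²); Taking the union: the regions partially overlap — summed areas 482.54 mm² minus the doubly-counted overlap 3.82 mm² gives 478.72 mm² — area = 478.72 mm². At z = 6.08: the sphere: section is a regular 24-gon, circumradius = √(r²−h²) = √(3.5²−2.58²) = 2.365 (area = (24/2)·2.365²·sin(360°/24) = 17.37 mm²); the cylinder at (6.5, 12.5): section is a regular 24-gon, circumradius r=12 (area = (24/2)·12.000²·sin(360°/24) = 447.24 mm²); Combining (union): the regions partially overlap — summed areas 464.61 mm² minus the doubly-counted overlap 0.25 mm² gives 464.36 mm² — area = 464.36 mm². Checking containment: the cross-section at z = 6.08 is a subset of the cross-section at z = 2.56.

entirely on top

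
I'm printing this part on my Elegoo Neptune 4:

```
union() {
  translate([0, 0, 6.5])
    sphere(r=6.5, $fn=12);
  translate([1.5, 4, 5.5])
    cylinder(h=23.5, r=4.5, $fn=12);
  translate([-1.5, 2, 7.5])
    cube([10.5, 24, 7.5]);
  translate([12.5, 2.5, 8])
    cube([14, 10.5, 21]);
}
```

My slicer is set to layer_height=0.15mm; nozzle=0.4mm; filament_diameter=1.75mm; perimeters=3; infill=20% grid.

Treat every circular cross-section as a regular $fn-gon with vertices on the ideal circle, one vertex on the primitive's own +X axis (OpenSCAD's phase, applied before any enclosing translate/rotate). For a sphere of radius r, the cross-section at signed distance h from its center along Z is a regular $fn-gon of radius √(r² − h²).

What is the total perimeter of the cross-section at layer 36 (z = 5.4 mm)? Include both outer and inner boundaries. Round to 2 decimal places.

At z = 5.4 mm: the sphere: section is a regular 12-gon, circumradius = √(r²−h²) = √(6.5²−1.1²) = 6.406 (perimeter = 2·12·6.406·sin(180°/12) = 39.79 mm); the cylinder at (1.5, 4) does not reach this height (z outside [5.5, 29]); the cube at (-1.5, 2) is absent (z outside [7.5, 15]); the cube at (12.5, 2.5) is absent (z outside [8, 29]); Combining (union): only the r=6.5 sphere is present, so the union is just that shape — boundary = 39.79 mm. Overall, the cross-section is a single solid region. Total boundary length (outer) = 39.79 mm.

39.79 mm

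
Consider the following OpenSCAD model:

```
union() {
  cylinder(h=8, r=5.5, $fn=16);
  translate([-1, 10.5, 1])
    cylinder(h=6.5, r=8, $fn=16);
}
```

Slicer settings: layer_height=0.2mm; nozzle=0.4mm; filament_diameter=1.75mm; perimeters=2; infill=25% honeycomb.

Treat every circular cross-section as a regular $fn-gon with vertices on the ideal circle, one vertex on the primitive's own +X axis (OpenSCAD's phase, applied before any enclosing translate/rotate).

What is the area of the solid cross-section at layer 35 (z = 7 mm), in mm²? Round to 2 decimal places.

273.45 mm²

At z = 7 mm: the r=5.5 cylinder contributes a regular 16-gon of circumradius 5.5 (area = (16/2)·5.500²·sin(360°/16) = 92.61 mm²); the r=8 cylinder at (-1, 10.5) gives a regular 16-gon of circumradius 8 (constant along its height) (area = (16/2)·8.000²·sin(360°/16) = 195.93 mm²); Taking the union: the regions partially overlap — summed areas 288.54 mm² minus the doubly-counted overlap 15.09 mm² gives 273.45 mm² — area = 273.45 mm². Overall, the cross-section is a single solid region. Net area = 273.45 mm².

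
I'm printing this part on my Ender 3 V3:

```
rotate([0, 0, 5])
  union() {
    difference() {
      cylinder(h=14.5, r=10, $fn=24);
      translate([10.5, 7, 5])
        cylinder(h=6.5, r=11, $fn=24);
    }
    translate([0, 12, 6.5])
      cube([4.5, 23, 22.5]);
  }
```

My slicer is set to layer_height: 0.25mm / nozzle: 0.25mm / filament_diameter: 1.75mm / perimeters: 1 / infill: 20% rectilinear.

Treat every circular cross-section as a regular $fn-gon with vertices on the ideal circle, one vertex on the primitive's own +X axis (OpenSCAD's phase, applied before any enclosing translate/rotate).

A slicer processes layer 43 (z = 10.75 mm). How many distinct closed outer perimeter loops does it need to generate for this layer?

At z = 10.75 mm: the r=10 cylinder contributes a regular 24-gon of circumradius 10; the cylinder at (10.5, 7): section is a regular 24-gon, circumradius r=11; Subtracting the remaining from the first: starting from the r=10 cylinder, the r=11 cylinder at (10.5, 7) partially overlaps it — only the 95.79 mm² overlap (of its 375.81 mm²) is removed, clipping the outline — 1 connected region; the cube at (0, 12) (footprint 4.5×23) is included at this height; Combining (union): the 2 present regions are separate (no shared area or edge), so areas and boundary lengths simply add and each stays a separate island — 2 connected regions; (whole slice rotated 5° about Z — lengths, areas and connectivity unchanged). The result has 2 disconnected regions.

2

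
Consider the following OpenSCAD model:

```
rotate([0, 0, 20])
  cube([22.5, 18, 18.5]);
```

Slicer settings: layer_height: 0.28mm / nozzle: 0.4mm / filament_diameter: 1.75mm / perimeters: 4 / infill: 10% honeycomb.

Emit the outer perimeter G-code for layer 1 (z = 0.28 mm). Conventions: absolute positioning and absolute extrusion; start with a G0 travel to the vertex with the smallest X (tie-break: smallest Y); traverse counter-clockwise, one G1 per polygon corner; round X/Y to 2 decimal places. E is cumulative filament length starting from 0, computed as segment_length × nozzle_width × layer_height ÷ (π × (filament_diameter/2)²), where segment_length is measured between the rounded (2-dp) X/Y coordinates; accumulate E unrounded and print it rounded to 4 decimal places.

G0 X-6.16 Y16.91 Z0.28
G1 X0.00 Y0.00 E0.8380
G1 X21.14 Y7.70 E1.8856
G1 X14.99 Y24.61 E2.7235
G1 X-6.16 Y16.91 E3.7716

At z = 0.28 mm: the 22.5×18 cube contributes its full rectangle; (whole slice rotated 20° about Z — lengths, areas and connectivity unchanged). The outline is a single polygon with 4 vertices. Extrusion per mm of travel: 0.4 × 0.28 / (π × 0.875²) = 0.046564. Accumulating E over each segment gives final E = 3.7716.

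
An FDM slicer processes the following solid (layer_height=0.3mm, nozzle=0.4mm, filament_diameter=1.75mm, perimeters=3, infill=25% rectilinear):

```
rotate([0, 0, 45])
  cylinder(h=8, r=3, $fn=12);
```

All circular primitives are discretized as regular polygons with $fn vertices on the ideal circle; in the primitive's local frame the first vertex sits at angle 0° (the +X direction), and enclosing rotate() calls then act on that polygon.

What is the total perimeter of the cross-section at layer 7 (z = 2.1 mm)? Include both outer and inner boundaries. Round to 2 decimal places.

At z = 2.1 mm: the cylinder: section is a regular 12-gon, circumradius r=3 (perimeter = 2·12·3.000·sin(180°/12) = 18.63 mm); (whole slice rotated 45° about Z — lengths, areas and connectivity unchanged). Overall, the cross-section is a single solid region. Total boundary length (outer) = 18.63 mm.

18.63 mm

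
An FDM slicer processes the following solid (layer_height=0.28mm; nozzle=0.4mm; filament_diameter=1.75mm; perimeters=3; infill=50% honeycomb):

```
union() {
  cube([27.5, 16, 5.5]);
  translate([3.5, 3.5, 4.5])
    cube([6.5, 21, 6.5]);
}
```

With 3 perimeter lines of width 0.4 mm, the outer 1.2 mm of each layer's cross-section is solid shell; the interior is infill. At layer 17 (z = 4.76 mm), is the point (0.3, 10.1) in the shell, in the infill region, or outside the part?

shell

At z = 4.76 mm: the 27.5×16 cube contributes its full rectangle; the 6.5×21 cube at (3.5, 3.5) contributes its full rectangle; Merging all regions: the regions partially overlap (shared area 81.25 mm²), so overlapping operands fuse into one piece — 1 connected region. Overall, the cross-section is a single solid region. The nearest boundary edge runs (0.00, 0.00)→(0.00, 16.00); distance from the point to it = 0.30 mm. The point is inside the cross-section, 0.30 mm from the nearest boundary — within the 1.2 mm shell band (3 × 0.4).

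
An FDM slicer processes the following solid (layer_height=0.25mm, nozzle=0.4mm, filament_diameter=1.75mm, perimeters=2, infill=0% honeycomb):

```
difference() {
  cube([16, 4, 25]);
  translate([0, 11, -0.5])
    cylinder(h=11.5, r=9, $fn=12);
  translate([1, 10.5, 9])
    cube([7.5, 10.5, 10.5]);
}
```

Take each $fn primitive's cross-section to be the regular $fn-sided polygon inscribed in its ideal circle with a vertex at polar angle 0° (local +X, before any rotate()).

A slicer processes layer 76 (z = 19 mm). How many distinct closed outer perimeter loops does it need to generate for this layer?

1

At z = 19 mm: the cube is present — its section is the full 16×4 rectangle; the cylinder at (0, 11) is absent (z outside [-0.5, 11]); the 7.5×10.5 cube at (1, 10.5) contributes its full rectangle; Subtracting the remaining from the first: starting from the 16×4 cube, the 7.5×10.5 cube at (1, 10.5) misses the remaining region (no effect) — 1 connected region. The result has 1 disconnected region.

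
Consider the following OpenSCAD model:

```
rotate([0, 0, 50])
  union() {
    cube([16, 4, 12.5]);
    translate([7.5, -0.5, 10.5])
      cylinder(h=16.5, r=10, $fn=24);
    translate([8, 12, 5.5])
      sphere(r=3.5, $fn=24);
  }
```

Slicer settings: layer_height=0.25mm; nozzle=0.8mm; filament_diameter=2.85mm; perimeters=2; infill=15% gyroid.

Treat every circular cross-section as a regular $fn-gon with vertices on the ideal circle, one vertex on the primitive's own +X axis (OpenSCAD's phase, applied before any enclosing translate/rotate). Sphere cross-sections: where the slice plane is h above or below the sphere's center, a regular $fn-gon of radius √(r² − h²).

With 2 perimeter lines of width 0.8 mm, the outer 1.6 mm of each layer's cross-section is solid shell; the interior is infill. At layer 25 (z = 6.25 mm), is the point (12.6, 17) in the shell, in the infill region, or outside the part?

At z = 6.25 mm: the cube is present — its section is the full 16×4 rectangle; the cylinder at (7.5, -0.5) is not intersected at this z (z outside [10.5, 27]); the r=3.5 sphere at (8, 12) slices to a regular 24-gon of circumradius 3.419 (√(r²−h²) with h=0.75 from center); Combining (union): the 2 present regions are separate (no shared area or edge), so areas and boundary lengths simply add and each stays a separate island — 2 connected regions; (whole slice rotated 50° about Z — lengths, areas and connectivity unchanged). Overall, the cross-section has 2 separate islands. Undo the 50° rotation: the query point maps to (21.122, 1.275) in the un-rotated model frame. The nearest boundary edge runs (16.00, 4.00)→(16.00, 0.00); distance from the point to it = 5.12 mm. The point is not inside any of the regions above, so it lies outside the cross-section (5.12 mm from the nearest boundary).

outside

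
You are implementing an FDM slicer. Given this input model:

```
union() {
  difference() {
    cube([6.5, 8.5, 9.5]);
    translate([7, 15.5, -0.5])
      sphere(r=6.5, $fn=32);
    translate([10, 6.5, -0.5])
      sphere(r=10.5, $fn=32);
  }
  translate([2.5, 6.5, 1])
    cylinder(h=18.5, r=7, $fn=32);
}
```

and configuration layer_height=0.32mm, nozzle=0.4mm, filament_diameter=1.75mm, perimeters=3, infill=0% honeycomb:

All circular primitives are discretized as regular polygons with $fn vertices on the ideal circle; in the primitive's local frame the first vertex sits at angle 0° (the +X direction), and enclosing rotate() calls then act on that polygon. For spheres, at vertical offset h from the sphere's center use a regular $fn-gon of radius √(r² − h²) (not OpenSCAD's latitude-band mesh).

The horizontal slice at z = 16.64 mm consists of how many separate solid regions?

At z = 16.64 mm: the cube is absent (z outside [0, 9.5]); the sphere at (7, 15.5) is absent (|z−center|=17.140 > r=6.5); the sphere at (10, 6.5) is absent (|z−center|=17.140 > r=10.5); Subtracting the remaining from the first: the first operand is absent here, so nothing remains; the cylinder at (2.5, 6.5): section is a regular 32-gon, circumradius r=7; Combining (union): only the r=7 cylinder at (2.5, 6.5) is present, so the union is just that shape — 1 connected region. The result has 1 disconnected region.

1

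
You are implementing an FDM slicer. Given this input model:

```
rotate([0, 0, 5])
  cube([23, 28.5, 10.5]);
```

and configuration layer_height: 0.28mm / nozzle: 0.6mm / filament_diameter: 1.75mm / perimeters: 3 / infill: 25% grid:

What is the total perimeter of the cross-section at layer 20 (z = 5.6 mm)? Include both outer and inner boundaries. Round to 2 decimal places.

At z = 5.6 mm: the cube (footprint 23×28.5) is included at this height (perimeter 103.00 mm); (rotated 5° about Z; rotation is an isometry so areas/perimeters/island counts are preserved). Overall, the cross-section is a single solid region. Total boundary length (outer) = 103.00 mm.

103.00 mm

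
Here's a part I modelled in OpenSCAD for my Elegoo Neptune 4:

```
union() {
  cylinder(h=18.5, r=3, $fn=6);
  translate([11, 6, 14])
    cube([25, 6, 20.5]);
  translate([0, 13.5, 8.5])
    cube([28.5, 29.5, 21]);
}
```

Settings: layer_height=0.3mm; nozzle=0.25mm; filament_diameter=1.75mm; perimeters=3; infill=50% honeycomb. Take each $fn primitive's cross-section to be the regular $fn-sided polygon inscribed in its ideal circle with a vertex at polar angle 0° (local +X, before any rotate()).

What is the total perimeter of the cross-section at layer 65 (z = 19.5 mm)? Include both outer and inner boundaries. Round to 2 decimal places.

178.00 mm

At z = 19.5 mm: the cylinder is absent (z outside [0, 18.5]); the cube at (11, 6) (footprint 25×6) is included at this height (perimeter 62.00 mm); the cube at (0, 13.5) (footprint 28.5×29.5) is included at this height (perimeter 116.00 mm); Taking the union: the 2 present regions are separate (no shared area or edge), so areas and boundary lengths simply add and each stays a separate island — boundary = 178.00 mm. Overall, the cross-section has 2 separate islands. Total boundary length (outer) = 178.00 mm.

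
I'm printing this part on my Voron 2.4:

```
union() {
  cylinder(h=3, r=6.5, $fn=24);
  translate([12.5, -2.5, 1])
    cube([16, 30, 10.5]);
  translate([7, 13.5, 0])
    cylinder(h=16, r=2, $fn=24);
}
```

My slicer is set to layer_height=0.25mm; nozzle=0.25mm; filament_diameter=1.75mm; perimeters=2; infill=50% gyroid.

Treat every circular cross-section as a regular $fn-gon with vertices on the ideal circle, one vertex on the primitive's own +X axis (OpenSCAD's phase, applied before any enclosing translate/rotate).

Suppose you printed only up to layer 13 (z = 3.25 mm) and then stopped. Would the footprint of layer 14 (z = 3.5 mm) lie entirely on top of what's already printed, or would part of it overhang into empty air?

Compare the two slices. At z = 3.25: the cylinder does not reach this height (z outside [0, 3]); the cube at (12.5, -2.5) (footprint 16×30) is included at this height (area 480.00 mm²); the r=2 cylinder at (7, 13.5) contributes a regular 24-gon of circumradius 2 (area = (24/2)·2.000²·sin(360°/24) = 12.42 mm²); Combining (union): the 2 present regions are separate (no shared area or edge), so areas and boundary lengths simply add and each stays a separate island — area = 492.42 mm². At z = 3.5: the cylinder does not reach this height (z outside [0, 3]); the cube at (12.5, -2.5) (footprint 16×30) is included at this height (area 480.00 mm²); the r=2 cylinder at (7, 13.5) contributes a regular 24-gon of circumradius 2 (area = (24/2)·2.000²·sin(360°/24) = 12.42 mm²); Merging all regions: the 2 present regions are separate (no shared area or edge), so areas and boundary lengths simply add and each stays a separate island — area = 492.42 mm². Checking containment: the cross-section at z = 3.5 is a subset of the cross-section at z = 3.25.

entirely on top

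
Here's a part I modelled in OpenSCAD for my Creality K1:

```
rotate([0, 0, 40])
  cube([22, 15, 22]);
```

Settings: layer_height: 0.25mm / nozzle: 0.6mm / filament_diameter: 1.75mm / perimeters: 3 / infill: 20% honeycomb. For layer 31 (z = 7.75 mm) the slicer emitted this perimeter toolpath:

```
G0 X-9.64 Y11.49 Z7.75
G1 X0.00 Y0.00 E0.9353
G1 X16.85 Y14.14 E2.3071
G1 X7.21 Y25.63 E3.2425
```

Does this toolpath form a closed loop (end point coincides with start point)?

no

Start point (G0): (-9.64, 11.49). End point (last G1): the path does not return to the start — open.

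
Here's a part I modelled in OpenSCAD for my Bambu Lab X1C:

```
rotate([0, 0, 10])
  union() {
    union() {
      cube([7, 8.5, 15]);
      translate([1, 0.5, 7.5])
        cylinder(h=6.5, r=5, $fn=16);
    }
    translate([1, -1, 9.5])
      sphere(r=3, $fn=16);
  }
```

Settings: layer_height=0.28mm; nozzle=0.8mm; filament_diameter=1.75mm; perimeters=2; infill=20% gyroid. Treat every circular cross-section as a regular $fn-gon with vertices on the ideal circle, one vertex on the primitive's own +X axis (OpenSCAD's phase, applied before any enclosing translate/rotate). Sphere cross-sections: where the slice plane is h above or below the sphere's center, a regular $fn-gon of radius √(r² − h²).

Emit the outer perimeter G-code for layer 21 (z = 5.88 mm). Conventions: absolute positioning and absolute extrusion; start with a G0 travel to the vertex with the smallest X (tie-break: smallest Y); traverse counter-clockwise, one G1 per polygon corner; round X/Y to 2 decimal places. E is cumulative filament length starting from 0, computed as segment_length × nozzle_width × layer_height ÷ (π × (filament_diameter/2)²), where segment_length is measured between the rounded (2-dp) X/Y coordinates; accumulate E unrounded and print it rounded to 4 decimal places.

At z = 5.88 mm: the cube (footprint 7×8.5) is included at this height; the cylinder at (1, 0.5) is absent (z outside [7.5, 14]); Merging all regions: only the 7×8.5 cube is present, so the union is just that shape — 1 connected region; the sphere at (1, -1) is not intersected at this z (|z−center|=3.620 > r=3); Taking the union: only the result so far is present, so the union is just that shape — 1 connected region; (rotated 10° about Z; rotation is an isometry so areas/perimeters/island counts are preserved). The outline is a single polygon with 4 vertices. Extrusion per mm of travel: 0.8 × 0.28 / (π × 0.875²) = 0.093128. Accumulating E over each segment gives final E = 2.8872.

G0 X-1.48 Y8.37 Z5.88
G1 X0.00 Y0.00 E0.7916
G1 X6.89 Y1.22 E1.4432
G1 X5.42 Y9.59 E2.2346
G1 X-1.48 Y8.37 E2.8872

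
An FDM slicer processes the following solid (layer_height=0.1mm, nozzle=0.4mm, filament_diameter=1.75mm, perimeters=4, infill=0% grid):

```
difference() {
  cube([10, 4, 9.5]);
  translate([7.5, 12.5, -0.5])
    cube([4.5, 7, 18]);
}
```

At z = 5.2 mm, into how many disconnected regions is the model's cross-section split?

At z = 5.2 mm: the cube is present — its section is the full 10×4 rectangle; the cube at (7.5, 12.5) (footprint 4.5×7) is included at this height; After the difference (first − rest): starting from the 10×4 cube, the 4.5×7 cube at (7.5, 12.5) misses the remaining region (no effect) — 1 connected region. The result has 1 disconnected region.

1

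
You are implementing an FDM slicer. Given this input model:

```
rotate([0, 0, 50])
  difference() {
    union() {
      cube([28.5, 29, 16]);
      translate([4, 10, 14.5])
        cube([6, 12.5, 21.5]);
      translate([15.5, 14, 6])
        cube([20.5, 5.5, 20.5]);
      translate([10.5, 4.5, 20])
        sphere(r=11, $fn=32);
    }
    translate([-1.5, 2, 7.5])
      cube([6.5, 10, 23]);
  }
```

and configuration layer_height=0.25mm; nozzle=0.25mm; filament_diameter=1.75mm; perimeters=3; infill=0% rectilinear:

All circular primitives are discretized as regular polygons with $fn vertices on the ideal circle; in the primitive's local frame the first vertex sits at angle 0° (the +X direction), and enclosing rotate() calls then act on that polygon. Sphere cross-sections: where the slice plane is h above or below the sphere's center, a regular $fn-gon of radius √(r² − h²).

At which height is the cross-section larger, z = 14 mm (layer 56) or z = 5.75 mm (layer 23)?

layer 56 (z = 14 mm)

Layer 56 (z = 14): the cube is present — its section is the full 28.5×29 rectangle (area 826.50 mm²); the cube at (4, 10) is absent (z outside [14.5, 36]); the cube at (15.5, 14) (footprint 20.5×5.5) is included at this height (area 112.75 mm²); the sphere at (10.5, 4.5): section is a regular 32-gon, circumradius = √(r²−h²) = √(11²−6²) = 9.220 (area = (32/2)·9.220²·sin(360°/32) = 265.32 mm²); Combining (union): the regions partially overlap — summed areas 1204.57 mm² minus the doubly-counted overlap 283.43 mm² gives 921.14 mm² — area = 921.14 mm²; the cube at (-1.5, 2) is present — its section is the full 6.5×10 rectangle (area 65.00 mm²); After the difference (first − rest): starting from that combined region (921.14 mm²), the 6.5×10 cube at (-1.5, 2) partially overlaps it — only the 50.00 mm² overlap (of its 65.00 mm²) is removed, clipping the outline — area = 871.14 mm²; (rotated 50° about Z; rotation is an isometry so areas/perimeters/island counts are preserved). So its area = 871.14 mm². Layer 23 (z = 5.75): the cube (footprint 28.5×29) is included at this height (area 826.50 mm²); the cube at (4, 10) is not intersected at this z (z outside [14.5, 36]); the cube at (15.5, 14) is not intersected at this z (z outside [6, 26.5]); the sphere at (10.5, 4.5) does not reach this height (|z−center|=14.250 > r=11); Taking the union: only the 28.5×29 cube is present, so the union is just that shape — area = 826.50 mm²; the cube at (-1.5, 2) does not reach this height (z outside [7.5, 30.5]); Taking the first minus the rest: none of the subtracted shapes is present at this height, so that combined region is unchanged — area = 826.50 mm²; (rotated 50° about Z; rotation is an isometry so areas/perimeters/island counts are preserved). So its area = 826.50 mm². Layer 56 is larger (871.14 vs 826.50 mm²).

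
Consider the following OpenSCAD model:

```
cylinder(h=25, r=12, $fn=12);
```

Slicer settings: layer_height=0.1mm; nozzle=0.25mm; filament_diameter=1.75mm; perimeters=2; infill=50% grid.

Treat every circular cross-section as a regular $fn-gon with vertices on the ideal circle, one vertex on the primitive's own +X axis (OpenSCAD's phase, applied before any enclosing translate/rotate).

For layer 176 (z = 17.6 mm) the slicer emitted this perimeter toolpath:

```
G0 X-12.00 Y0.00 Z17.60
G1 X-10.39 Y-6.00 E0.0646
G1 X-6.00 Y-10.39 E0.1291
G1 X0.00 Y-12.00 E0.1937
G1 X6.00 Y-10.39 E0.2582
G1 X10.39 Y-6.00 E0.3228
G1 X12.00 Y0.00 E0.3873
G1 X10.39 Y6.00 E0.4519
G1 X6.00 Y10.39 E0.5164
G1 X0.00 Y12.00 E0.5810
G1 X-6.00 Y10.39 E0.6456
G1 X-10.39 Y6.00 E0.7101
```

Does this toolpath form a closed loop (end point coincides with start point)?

no

Start point (G0): (-12.00, 0.00). End point (last G1): the path does not return to the start — open.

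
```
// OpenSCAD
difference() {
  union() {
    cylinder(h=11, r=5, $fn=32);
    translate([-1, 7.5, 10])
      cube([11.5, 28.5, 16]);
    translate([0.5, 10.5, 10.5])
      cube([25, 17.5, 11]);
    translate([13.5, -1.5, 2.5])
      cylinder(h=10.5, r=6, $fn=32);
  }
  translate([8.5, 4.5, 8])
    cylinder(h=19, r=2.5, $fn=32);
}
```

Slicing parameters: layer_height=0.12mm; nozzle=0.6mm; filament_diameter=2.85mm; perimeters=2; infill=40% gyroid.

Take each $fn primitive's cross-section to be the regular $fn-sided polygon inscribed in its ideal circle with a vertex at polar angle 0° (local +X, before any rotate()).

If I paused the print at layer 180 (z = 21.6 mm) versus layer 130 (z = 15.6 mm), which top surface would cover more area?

Layer 180 (z = 21.6): the cylinder does not reach this height (z outside [0, 11]); the 11.5×28.5 cube at (-1, 7.5) contributes its full rectangle (area 327.75 mm²); the cube at (0.5, 10.5) does not reach this height (z outside [10.5, 21.5]); the cylinder at (13.5, -1.5) does not reach this height (z outside [2.5, 13]); Merging all regions: only the 11.5×28.5 cube at (-1, 7.5) is present, so the union is just that shape — area = 327.75 mm²; the cylinder at (8.5, 4.5): section is a regular 32-gon, circumradius r=2.5 (area = (32/2)·2.500²·sin(360°/32) = 19.51 mm²); Taking the first minus the rest: starting from the result so far (327.75 mm²), the r=2.5 cylinder at (8.5, 4.5) misses the remaining region (no effect) — area = 327.75 mm². So its area = 327.75 mm². Layer 130 (z = 15.6): the cylinder is not intersected at this z (z outside [0, 11]); the cube at (-1, 7.5) is present — its section is the full 11.5×28.5 rectangle (area 327.75 mm²); the 25×17.5 cube at (0.5, 10.5) contributes its full rectangle (area 437.50 mm²); the cylinder at (13.5, -1.5) is absent (z outside [2.5, 13]); Combining (union): the regions partially overlap — summed areas 765.25 mm² minus the doubly-counted overlap 175.00 mm² gives 590.25 mm² — area = 590.25 mm²; the cylinder at (8.5, 4.5): section is a regular 32-gon, circumradius r=2.5 (area = (32/2)·2.500²·sin(360°/32) = 19.51 mm²); Subtracting the remaining from the first: starting from that combined region (590.25 mm²), the r=2.5 cylinder at (8.5, 4.5) misses the remaining region (no effect) — area = 590.25 mm². So its area = 590.25 mm². Layer 130 is larger (590.25 vs 327.75 mm²).

layer 130 (z = 15.6 mm)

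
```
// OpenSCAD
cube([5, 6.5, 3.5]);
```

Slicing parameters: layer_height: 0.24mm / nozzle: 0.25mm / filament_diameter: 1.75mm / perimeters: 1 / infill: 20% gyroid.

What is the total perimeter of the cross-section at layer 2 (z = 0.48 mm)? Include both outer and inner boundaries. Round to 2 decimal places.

23.00 mm

At z = 0.48 mm: the cube is present — its section is the full 5×6.5 rectangle (perimeter 23.00 mm). Overall, the cross-section is a single solid region. Total boundary length (outer) = 23.00 mm.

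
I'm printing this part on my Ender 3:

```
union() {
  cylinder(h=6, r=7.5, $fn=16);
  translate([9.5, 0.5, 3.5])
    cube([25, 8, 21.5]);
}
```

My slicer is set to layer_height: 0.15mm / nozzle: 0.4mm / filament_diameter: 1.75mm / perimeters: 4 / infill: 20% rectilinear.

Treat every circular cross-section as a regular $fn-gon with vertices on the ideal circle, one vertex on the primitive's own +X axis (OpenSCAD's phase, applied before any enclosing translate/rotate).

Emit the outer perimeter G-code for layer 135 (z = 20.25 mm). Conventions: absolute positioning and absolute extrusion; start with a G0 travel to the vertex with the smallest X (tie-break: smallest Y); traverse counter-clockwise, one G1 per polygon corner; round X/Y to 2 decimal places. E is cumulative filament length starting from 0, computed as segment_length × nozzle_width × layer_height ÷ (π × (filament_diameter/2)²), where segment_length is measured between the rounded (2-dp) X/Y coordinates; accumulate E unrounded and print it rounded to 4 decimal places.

G0 X9.50 Y0.50 Z20.25
G1 X34.50 Y0.50 E0.6236
G1 X34.50 Y8.50 E0.8232
G1 X9.50 Y8.50 E1.4468
G1 X9.50 Y0.50 E1.6464

At z = 20.25 mm: the cylinder is not intersected at this z (z outside [0, 6]); the cube at (9.5, 0.5) (footprint 25×8) is included at this height; Merging all regions: only the 25×8 cube at (9.5, 0.5) is present, so the union is just that shape — 1 connected region. The outline is a single polygon with 4 vertices. Extrusion per mm of travel: 0.4 × 0.15 / (π × 0.875²) = 0.024945. Accumulating E over each segment gives final E = 1.6464.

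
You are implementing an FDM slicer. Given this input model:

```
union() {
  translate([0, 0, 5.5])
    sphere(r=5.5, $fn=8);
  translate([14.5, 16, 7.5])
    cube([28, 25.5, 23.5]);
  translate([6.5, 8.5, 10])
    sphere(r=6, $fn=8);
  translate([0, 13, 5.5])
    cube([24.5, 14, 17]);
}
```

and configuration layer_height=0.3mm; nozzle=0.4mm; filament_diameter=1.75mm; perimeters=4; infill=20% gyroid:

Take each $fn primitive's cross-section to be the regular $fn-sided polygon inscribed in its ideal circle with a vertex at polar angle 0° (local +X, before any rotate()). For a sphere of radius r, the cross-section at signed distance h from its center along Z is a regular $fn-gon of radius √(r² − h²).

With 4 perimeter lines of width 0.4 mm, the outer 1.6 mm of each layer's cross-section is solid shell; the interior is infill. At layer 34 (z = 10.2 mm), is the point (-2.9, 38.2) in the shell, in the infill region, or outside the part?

outside

At z = 10.2 mm: the r=5.5 sphere slices to a regular 8-gon of circumradius 2.857 (√(r²−h²) with h=4.7 from center); the cube at (14.5, 16) is present — its section is the full 28×25.5 rectangle; the r=6 sphere at (6.5, 8.5) slices to a regular 8-gon of circumradius 5.997 (√(r²−h²) with h=0.2 from center); the cube at (0, 13) is present — its section is the full 24.5×14 rectangle; Combining (union): the regions partially overlap (shared area 115.41 mm²), so overlapping operands fuse into one piece — 2 connected regions. Overall, the cross-section has 2 separate islands. The nearest boundary edge runs (0.00, 13.00)→(0.00, 27.00); distance from the point to it = 11.57 mm. The point is not inside any of the regions above, so it lies outside the cross-section (11.57 mm from the nearest boundary).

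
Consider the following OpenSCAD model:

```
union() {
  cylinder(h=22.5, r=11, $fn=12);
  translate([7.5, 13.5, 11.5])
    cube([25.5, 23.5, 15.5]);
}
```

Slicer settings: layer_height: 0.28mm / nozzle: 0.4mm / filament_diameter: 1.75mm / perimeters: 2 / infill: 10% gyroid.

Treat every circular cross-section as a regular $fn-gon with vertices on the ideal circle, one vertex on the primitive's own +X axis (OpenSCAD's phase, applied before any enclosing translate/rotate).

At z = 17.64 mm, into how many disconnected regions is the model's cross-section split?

2

At z = 17.64 mm: the r=11 cylinder gives a regular 12-gon of circumradius 11 (constant along its height); the 25.5×23.5 cube at (7.5, 13.5) contributes its full rectangle; Taking the union: the 2 present regions are separate (no shared area or edge), so areas and boundary lengths simply add and each stays a separate island — 2 connected regions. The result has 2 disconnected regions.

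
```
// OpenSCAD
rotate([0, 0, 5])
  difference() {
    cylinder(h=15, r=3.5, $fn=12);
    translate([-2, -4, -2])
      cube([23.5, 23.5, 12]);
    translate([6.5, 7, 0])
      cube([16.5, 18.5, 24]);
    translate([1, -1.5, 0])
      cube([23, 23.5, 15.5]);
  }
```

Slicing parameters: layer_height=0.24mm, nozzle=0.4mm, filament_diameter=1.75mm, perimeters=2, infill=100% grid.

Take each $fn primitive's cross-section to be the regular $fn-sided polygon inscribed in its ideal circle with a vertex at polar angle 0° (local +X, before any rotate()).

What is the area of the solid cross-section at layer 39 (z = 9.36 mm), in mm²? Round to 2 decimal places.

At z = 9.36 mm: the r=3.5 cylinder contributes a regular 12-gon of circumradius 3.5 (area = (12/2)·3.500²·sin(360°/12) = 36.75 mm²); the 23.5×23.5 cube at (-2, -4) contributes its full rectangle (area 552.25 mm²); the cube at (6.5, 7) is present — its section is the full 16.5×18.5 rectangle (area 305.25 mm²); the cube at (1, -1.5) (footprint 23×23.5) is included at this height (area 540.50 mm²); Taking the first minus the rest: starting from the r=3.5 cylinder (36.75 mm²), the 23.5×23.5 cube at (-2, -4) partially overlaps it — only the 31.26 mm² overlap (of its 552.25 mm²) is removed, clipping the outline; the 16.5×18.5 cube at (6.5, 7) misses the remaining region (no effect); the 23×23.5 cube at (1, -1.5) misses the remaining region (no effect) — area = 5.49 mm²; (rotated 5° about Z; rotation is an isometry so areas/perimeters/island counts are preserved). Overall, the cross-section is a single solid region. Net area = 5.49 mm².

5.49 mm²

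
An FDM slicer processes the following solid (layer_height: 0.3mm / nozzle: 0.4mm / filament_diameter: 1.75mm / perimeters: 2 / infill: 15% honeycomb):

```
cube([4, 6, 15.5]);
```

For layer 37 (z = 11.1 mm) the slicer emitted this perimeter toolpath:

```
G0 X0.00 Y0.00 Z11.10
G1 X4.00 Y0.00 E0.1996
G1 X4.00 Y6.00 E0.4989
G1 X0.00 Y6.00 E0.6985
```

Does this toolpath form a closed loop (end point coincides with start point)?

no

Start point (G0): (0.00, 0.00). End point (last G1): the path does not return to the start — open.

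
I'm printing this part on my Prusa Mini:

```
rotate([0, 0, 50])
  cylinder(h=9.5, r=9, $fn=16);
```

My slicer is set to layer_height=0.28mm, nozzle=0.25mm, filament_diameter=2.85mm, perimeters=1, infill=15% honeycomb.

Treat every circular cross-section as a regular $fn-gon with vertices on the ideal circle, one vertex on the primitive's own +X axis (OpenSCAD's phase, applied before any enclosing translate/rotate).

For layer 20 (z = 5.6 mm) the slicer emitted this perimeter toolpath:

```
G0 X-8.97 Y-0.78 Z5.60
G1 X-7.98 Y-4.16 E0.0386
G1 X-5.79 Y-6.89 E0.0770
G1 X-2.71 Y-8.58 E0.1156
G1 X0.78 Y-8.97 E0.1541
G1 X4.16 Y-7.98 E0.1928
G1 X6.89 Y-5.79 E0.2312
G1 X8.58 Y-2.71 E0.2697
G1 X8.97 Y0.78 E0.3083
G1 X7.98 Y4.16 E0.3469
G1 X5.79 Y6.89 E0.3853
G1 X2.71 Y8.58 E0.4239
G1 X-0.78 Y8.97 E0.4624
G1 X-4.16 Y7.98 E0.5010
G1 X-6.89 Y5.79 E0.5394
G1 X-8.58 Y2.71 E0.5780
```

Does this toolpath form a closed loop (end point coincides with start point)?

no

Start point (G0): (-8.97, -0.78). End point (last G1): the path does not return to the start — open.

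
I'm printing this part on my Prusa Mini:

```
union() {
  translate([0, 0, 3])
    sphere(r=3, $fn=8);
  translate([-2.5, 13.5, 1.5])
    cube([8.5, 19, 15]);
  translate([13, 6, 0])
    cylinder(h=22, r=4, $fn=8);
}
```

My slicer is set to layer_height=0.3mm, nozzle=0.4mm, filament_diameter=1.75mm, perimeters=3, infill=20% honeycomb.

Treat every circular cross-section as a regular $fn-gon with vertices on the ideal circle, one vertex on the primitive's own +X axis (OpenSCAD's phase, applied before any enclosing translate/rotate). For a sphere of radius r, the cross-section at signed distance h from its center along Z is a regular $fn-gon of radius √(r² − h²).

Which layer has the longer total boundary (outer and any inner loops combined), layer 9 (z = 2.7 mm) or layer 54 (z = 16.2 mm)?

Layer 9 (z = 2.7): the r=3 sphere contributes a regular 8-gon of circumradius √(3²−0.3²) = 2.985 (perimeter = 2·8·2.985·sin(180°/8) = 18.28 mm); the 8.5×19 cube at (-2.5, 13.5) contributes its full rectangle (perimeter 55.00 mm); the cylinder at (13, 6): section is a regular 8-gon, circumradius r=4 (perimeter = 2·8·4.000·sin(180°/8) = 24.49 mm); Taking the union: the 3 present regions are separate (no shared area or edge), so areas and boundary lengths simply add and each stays a separate island — boundary = 97.77 mm. So its perimeter = 97.77 mm. Layer 54 (z = 16.2): the sphere does not reach this height (|z−center|=13.200 > r=3); the cube at (-2.5, 13.5) (footprint 8.5×19) is included at this height (perimeter 55.00 mm); the r=4 cylinder at (13, 6) gives a regular 8-gon of circumradius 4 (constant along its height) (perimeter = 2·8·4.000·sin(180°/8) = 24.49 mm); Combining (union): the 2 present regions are separate (no shared area or edge), so areas and boundary lengths simply add and each stays a separate island — boundary = 79.49 mm. So its perimeter = 79.49 mm. Layer 9 is larger (97.77 vs 79.49 mm).

layer 9 (z = 2.7 mm)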